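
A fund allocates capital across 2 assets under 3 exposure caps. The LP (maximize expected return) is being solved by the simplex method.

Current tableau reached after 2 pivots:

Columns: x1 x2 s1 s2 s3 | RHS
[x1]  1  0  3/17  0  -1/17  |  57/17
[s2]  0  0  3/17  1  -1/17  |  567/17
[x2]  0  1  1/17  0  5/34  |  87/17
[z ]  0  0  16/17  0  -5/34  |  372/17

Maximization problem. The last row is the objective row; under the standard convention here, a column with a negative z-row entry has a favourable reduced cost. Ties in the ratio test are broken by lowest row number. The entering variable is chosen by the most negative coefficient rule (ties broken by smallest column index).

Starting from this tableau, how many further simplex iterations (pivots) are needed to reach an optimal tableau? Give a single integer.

pivot: s3 in, x2 out → z = 27
No improving column remains; optimal.

1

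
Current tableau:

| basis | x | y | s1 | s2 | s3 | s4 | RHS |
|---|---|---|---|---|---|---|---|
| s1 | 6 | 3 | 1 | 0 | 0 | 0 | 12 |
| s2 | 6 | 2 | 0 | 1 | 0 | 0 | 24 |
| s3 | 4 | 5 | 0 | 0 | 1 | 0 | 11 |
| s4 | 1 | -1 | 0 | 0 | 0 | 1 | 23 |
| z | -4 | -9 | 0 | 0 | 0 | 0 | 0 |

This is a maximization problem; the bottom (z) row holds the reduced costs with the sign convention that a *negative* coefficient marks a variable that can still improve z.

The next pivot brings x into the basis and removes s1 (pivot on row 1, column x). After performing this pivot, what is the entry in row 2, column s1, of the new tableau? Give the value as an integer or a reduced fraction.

-1

Pivot element is row 1, column x: 6.
Normalize row 1: new (row 1, s1) = 1/6 = 1/6.
row 2 ← row 2 − 6·(new row 1): 0 − 6·(1/6) = -1.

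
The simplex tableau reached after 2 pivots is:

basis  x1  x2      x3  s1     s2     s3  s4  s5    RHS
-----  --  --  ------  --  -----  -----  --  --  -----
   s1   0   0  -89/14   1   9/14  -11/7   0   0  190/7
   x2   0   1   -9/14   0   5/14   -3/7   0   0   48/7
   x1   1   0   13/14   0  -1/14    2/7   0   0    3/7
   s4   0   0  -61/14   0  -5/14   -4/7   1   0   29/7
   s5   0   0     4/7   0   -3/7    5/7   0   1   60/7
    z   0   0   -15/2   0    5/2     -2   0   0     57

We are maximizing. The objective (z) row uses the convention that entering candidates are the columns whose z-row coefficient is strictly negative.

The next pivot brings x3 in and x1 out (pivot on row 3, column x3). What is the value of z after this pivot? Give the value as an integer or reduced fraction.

Minimum ratio for x3: (3/7)/(13/14) = 6/13.
z changes by −(z-row coeff of x3)·ratio = −(-15/2)·(6/13) = 45/13.
New z = 57 + (45/13) = 786/13.

786/13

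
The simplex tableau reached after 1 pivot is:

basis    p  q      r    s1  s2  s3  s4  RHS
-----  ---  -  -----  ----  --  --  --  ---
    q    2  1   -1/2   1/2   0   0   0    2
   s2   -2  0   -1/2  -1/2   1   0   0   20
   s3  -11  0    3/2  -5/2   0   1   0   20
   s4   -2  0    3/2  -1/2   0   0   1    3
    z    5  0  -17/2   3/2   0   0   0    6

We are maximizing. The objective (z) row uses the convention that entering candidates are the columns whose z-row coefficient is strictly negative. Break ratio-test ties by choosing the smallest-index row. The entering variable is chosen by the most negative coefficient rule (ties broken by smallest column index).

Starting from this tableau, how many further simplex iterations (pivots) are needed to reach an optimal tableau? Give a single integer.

2

pivot: r in, s4 out → z = 23
pivot: p in, q out → z = 149/4
No improving column remains; optimal.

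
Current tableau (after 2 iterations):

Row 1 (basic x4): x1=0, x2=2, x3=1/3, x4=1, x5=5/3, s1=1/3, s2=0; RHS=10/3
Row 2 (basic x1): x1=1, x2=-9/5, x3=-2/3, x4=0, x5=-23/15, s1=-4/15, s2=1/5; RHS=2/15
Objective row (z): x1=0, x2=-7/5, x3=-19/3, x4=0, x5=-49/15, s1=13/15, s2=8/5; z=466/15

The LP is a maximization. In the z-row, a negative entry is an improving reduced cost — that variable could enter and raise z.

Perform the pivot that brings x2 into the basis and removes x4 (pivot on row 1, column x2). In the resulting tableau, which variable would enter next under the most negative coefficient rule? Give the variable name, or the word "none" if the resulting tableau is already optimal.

Pivot element 2. New z-row = old z-row − (-7/5)·(row 1/2).
Updated z-row coefficients: x1: 0, x2: 0, x3: -61/10, x4: 7/10, x5: -21/10, s1: 11/10, s2: 8/5.
The most negative is -61/10 in column x3, so x3 would enter next.

x3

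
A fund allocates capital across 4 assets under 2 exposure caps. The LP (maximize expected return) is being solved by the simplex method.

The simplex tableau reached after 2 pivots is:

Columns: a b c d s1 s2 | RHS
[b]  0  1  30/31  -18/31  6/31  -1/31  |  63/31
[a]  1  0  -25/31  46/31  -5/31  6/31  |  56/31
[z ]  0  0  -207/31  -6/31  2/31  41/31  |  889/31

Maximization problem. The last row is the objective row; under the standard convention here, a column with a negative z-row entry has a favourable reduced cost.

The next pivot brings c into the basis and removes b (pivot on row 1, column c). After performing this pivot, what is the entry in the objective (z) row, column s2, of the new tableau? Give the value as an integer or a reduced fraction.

11/10

Pivot element is row 1, column c: 30/31.
Normalize row 1: new (row 1, s2) = (-1/31)/(30/31) = -1/30.
z-row ← z-row − (-207/31)·(new row 1): 41/31 − (-207/31)·(-1/30) = 11/10.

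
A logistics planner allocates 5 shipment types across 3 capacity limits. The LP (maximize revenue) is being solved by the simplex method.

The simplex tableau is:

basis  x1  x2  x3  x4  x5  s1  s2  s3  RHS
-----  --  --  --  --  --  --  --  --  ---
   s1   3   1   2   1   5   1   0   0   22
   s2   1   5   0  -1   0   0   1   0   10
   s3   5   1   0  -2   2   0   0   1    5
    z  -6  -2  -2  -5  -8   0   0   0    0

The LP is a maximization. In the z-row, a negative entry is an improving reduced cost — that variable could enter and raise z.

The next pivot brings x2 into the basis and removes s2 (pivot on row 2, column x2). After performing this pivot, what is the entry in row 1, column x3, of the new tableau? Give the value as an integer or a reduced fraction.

2

Pivot element is row 2, column x2: 5.
Normalize row 2: new (row 2, x3) = 0/5 = 0.
row 1 ← row 1 − 1·(new row 2): 2 − 1·0 = 2.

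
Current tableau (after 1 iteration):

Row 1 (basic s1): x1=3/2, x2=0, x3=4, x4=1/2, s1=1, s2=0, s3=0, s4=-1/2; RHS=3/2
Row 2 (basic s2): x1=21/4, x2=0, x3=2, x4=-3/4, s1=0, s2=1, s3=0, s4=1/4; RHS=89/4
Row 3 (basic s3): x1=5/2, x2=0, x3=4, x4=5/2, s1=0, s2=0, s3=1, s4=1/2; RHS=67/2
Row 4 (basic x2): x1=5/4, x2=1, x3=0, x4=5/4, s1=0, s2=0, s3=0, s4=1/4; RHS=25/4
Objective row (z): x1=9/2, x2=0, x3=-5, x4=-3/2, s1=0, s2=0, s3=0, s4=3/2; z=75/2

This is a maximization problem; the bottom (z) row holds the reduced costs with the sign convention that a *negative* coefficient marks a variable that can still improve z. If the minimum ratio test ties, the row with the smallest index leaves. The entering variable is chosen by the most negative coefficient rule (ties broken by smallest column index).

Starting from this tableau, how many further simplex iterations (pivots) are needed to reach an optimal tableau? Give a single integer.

pivot: x3 in, s1 out → z = 315/8
pivot: x4 in, x3 out → z = 42
No improving column remains; optimal.

2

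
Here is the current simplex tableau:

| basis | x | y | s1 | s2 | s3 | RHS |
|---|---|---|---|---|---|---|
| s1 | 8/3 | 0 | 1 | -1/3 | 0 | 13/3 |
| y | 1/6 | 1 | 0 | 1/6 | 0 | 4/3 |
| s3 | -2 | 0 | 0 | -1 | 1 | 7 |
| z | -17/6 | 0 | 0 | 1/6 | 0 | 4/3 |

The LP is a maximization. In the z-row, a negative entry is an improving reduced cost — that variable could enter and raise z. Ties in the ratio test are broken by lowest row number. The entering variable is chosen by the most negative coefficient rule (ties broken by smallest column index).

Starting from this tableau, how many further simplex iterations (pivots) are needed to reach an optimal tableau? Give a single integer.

2

pivot: x in, s1 out → z = 95/16
pivot: s2 in, y out → z = 7
No improving column remains; optimal.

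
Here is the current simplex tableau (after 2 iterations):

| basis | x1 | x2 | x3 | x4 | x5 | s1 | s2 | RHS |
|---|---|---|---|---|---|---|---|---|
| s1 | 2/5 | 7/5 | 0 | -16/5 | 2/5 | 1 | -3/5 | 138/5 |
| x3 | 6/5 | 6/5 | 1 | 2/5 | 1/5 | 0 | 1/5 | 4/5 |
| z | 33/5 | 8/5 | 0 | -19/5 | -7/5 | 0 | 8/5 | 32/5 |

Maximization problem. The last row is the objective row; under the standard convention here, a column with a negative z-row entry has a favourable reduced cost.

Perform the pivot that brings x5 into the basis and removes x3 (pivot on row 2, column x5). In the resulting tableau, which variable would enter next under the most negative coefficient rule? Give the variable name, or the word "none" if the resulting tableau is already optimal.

x4

Pivot element 1/5. New z-row = old z-row − (-7/5)·(row 2/(1/5)).
Updated z-row coefficients: x1: 15, x2: 10, x3: 7, x4: -1, x5: 0, s1: 0, s2: 3.
The most negative is -1 in column x4, so x4 would enter next.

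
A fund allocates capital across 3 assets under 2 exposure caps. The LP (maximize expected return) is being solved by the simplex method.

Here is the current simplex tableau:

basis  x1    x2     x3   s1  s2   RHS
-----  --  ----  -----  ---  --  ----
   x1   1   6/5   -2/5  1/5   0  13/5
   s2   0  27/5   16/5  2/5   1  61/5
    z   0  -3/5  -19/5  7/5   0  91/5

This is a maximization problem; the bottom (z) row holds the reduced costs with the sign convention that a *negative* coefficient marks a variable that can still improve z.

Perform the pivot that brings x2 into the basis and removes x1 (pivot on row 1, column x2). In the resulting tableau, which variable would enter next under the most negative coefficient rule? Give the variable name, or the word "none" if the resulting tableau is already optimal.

Pivot element 6/5. New z-row = old z-row − (-3/5)·(row 1/(6/5)).
Updated z-row coefficients: x1: 1/2, x2: 0, x3: -4, s1: 3/2, s2: 0.
The most negative is -4 in column x3, so x3 would enter next.

x3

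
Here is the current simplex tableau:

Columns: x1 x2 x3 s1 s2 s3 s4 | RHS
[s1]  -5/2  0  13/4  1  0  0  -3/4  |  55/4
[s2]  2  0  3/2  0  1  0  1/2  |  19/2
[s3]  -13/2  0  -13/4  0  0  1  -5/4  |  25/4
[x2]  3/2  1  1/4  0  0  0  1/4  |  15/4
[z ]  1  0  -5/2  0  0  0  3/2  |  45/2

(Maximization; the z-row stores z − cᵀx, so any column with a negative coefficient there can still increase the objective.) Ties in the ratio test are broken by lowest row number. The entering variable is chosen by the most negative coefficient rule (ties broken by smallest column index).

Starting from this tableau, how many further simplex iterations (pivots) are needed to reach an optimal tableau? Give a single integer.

pivot: x3 in, s1 out → z = 430/13
pivot: x1 in, s2 out → z = 34
No improving column remains; optimal.

2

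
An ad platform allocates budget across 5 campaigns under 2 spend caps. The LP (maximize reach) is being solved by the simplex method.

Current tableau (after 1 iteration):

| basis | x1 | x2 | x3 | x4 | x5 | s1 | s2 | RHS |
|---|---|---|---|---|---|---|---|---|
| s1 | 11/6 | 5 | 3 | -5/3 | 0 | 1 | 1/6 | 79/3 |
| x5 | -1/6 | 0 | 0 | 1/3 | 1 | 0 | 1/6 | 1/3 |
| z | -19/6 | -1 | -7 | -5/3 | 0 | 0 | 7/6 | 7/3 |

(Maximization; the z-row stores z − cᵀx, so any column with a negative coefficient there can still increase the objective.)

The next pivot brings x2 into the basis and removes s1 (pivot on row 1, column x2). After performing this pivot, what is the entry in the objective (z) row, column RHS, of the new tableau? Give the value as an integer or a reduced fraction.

Pivot element is row 1, column x2: 5.
Normalize row 1: new (row 1, RHS) = (79/3)/5 = 79/15.
z-row ← z-row − (-1)·(new row 1): 7/3 − (-1)·(79/15) = 38/5.

38/5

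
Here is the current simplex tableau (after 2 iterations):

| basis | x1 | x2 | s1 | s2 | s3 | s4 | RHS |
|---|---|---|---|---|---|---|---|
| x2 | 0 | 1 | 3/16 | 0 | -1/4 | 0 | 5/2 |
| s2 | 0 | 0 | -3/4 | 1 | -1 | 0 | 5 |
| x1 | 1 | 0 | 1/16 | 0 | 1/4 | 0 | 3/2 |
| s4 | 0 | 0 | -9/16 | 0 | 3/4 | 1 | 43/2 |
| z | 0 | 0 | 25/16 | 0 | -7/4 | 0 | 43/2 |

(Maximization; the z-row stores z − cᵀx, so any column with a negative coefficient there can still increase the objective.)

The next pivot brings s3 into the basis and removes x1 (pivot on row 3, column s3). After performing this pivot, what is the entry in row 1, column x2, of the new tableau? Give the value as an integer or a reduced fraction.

1

Pivot element is row 3, column s3: 1/4.
Normalize row 3: new (row 3, x2) = 0/(1/4) = 0.
row 1 ← row 1 − (-1/4)·(new row 3): 1 − (-1/4)·0 = 1.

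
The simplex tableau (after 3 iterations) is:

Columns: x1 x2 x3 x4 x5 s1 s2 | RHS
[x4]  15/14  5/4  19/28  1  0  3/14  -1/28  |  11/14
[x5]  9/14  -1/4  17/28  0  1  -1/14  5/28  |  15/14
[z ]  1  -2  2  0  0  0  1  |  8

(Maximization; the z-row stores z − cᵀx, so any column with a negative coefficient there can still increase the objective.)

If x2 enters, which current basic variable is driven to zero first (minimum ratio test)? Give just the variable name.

Ratios: row 1 (x4): (11/14)/(5/4) = 22/35; row 2 (x5): entry -1/4 ≤ 0, skip.
Minimum ratio 22/35 is in the x4 row, so x4 leaves.

x4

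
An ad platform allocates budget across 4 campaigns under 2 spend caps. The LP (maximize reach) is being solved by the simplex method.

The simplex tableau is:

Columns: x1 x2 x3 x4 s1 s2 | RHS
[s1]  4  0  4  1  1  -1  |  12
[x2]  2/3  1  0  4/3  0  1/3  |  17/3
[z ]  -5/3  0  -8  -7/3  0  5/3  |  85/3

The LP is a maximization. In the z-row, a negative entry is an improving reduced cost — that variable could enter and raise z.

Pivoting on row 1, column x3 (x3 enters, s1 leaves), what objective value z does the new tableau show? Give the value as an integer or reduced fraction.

Minimum ratio for x3: 12/4 = 3.
z changes by −(z-row coeff of x3)·ratio = −(-8)·3 = 24.
New z = 85/3 + 24 = 157/3.

157/3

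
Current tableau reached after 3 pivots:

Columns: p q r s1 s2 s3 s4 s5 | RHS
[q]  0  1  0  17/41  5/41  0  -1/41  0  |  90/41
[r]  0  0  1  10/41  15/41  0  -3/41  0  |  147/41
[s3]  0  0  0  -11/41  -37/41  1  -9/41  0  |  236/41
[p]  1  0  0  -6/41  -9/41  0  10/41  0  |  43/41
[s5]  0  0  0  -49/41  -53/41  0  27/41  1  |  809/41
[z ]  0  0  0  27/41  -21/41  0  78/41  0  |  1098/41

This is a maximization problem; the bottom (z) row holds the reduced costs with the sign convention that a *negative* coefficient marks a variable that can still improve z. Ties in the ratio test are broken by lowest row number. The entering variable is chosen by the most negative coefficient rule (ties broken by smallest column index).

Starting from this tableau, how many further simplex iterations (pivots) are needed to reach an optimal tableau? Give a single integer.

pivot: s2 in, r out → z = 159/5
No improving column remains; optimal.

1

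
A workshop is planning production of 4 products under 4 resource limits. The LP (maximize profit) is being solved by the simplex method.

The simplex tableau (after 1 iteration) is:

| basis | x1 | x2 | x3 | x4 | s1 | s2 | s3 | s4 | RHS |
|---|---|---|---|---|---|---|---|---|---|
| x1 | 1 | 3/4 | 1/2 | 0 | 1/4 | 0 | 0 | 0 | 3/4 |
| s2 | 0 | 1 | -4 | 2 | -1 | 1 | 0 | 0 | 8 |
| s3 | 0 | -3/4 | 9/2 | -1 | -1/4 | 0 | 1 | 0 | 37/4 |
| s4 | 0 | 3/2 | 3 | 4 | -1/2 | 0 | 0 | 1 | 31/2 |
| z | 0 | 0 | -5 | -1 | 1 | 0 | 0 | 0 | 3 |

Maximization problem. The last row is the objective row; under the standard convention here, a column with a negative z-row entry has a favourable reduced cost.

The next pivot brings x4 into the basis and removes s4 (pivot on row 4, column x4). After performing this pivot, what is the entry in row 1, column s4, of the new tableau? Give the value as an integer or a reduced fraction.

Pivot element is row 4, column x4: 4.
Normalize row 4: new (row 4, s4) = 1/4 = 1/4.
row 1 ← row 1 − 0·(new row 4): 0 − 0·(1/4) = 0.

0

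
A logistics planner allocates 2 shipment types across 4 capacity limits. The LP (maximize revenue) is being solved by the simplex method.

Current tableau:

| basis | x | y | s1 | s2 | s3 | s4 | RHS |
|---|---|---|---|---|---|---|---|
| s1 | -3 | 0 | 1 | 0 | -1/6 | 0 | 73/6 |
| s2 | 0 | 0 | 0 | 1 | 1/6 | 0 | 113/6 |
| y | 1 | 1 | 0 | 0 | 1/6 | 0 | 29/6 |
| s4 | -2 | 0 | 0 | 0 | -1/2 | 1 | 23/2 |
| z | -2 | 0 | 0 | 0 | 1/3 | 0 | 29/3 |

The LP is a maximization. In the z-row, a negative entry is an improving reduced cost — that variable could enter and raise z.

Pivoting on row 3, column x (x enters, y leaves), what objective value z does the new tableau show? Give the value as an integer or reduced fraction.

58/3

Minimum ratio for x: (29/6)/1 = 29/6.
z changes by −(z-row coeff of x)·ratio = −(-2)·(29/6) = 29/3.
New z = 29/3 + (29/3) = 58/3.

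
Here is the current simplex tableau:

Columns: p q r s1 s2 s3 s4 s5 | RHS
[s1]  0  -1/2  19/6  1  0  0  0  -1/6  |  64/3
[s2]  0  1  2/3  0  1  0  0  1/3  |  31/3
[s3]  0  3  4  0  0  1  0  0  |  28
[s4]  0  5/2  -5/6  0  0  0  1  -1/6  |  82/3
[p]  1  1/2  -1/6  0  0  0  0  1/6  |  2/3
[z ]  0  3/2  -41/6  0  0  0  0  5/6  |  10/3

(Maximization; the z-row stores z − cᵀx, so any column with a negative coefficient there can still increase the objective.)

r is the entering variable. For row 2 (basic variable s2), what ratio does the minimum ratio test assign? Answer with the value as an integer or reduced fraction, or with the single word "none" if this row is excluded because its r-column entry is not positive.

Ratio = RHS / (r entry) = (31/3) / (2/3) = 31/2.

31/2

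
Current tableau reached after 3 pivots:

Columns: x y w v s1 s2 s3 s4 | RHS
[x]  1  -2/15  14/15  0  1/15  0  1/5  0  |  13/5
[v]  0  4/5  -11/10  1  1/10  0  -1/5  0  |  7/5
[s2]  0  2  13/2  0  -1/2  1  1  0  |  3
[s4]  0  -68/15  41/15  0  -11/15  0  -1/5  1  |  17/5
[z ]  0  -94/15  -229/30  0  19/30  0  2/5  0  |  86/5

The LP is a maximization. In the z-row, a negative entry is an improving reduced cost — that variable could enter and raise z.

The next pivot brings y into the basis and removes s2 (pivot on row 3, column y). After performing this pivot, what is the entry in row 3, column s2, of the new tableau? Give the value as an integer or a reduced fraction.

1/2

Pivot element is row 3, column y: 2.
Normalize row 3: new (row 3, s2) = 1/2 = 1/2.
Row 3 is the pivot row, so the entry is 1/2.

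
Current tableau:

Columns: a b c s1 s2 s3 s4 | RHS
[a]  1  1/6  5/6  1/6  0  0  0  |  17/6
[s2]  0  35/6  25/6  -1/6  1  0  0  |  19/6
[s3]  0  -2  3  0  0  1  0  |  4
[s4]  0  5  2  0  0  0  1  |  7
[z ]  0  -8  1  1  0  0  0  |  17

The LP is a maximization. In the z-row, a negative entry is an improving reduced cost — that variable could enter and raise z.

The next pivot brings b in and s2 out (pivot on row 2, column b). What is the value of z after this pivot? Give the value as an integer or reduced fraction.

Minimum ratio for b: (19/6)/(35/6) = 19/35.
z changes by −(z-row coeff of b)·ratio = −(-8)·(19/35) = 152/35.
New z = 17 + (152/35) = 747/35.

747/35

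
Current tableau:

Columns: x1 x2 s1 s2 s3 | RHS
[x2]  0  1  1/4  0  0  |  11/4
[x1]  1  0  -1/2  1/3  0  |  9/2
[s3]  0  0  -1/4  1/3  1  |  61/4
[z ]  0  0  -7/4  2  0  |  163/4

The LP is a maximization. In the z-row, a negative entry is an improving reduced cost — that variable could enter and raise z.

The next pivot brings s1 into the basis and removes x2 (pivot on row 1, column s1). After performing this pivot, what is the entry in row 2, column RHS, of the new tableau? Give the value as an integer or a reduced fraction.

10

Pivot element is row 1, column s1: 1/4.
Normalize row 1: new (row 1, RHS) = (11/4)/(1/4) = 11.
row 2 ← row 2 − (-1/2)·(new row 1): 9/2 − (-1/2)·11 = 10.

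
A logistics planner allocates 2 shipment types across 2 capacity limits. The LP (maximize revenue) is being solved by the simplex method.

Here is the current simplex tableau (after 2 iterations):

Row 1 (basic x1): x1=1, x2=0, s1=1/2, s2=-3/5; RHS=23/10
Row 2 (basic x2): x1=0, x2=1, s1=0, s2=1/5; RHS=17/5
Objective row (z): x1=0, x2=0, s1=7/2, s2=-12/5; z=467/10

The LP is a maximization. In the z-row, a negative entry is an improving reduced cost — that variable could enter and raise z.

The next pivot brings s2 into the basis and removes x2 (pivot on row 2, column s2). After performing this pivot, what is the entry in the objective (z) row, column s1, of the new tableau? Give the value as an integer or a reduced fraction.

7/2

Pivot element is row 2, column s2: 1/5.
Normalize row 2: new (row 2, s1) = 0/(1/5) = 0.
z-row ← z-row − (-12/5)·(new row 2): 7/2 − (-12/5)·0 = 7/2.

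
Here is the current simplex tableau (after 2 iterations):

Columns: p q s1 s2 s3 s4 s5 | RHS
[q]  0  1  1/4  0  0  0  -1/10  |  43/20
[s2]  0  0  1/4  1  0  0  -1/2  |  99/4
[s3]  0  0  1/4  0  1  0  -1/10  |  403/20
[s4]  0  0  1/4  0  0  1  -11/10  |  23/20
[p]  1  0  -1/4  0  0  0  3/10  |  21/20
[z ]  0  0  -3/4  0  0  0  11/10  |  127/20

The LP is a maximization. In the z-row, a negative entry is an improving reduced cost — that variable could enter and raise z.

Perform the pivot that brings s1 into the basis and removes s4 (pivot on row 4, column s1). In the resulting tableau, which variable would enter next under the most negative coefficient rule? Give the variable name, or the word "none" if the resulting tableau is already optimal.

s5

Pivot element 1/4. New z-row = old z-row − (-3/4)·(row 4/(1/4)).
Updated z-row coefficients: p: 0, q: 0, s1: 0, s2: 0, s3: 0, s4: 3, s5: -11/5.
The most negative is -11/5 in column s5, so s5 would enter next.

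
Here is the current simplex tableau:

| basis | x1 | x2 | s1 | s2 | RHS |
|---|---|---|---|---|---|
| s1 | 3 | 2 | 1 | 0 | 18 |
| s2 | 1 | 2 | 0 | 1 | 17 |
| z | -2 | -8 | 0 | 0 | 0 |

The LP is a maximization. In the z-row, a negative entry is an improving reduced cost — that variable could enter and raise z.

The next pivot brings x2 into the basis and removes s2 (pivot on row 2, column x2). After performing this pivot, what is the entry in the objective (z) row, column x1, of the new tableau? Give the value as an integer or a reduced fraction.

2

Pivot element is row 2, column x2: 2.
Normalize row 2: new (row 2, x1) = 1/2 = 1/2.
z-row ← z-row − (-8)·(new row 2): -2 − (-8)·(1/2) = 2.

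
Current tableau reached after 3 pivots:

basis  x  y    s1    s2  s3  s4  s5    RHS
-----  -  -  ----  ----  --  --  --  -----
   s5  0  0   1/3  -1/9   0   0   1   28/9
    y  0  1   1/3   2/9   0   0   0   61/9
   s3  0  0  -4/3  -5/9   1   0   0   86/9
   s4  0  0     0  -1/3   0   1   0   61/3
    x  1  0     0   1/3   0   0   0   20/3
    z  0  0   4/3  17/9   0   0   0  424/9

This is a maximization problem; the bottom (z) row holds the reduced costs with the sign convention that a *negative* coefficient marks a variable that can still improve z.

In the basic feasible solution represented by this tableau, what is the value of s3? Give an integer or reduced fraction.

s3 is basic (row 3); its value is the RHS of that row: 86/9.

86/9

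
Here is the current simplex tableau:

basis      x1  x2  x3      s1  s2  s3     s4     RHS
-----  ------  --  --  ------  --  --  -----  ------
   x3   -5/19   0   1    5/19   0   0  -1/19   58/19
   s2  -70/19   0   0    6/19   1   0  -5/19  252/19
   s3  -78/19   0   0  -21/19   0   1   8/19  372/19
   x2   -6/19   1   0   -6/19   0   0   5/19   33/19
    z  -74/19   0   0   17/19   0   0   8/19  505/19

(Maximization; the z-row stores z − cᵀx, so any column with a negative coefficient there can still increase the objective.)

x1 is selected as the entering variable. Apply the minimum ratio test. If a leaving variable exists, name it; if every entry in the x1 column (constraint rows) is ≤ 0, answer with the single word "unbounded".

x1-column entries: row 1: -5/19, row 2: -70/19, row 3: -78/19, row 4: -6/19. All ≤ 0, so x1 can increase without bound; the LP is unbounded in this direction.

unbounded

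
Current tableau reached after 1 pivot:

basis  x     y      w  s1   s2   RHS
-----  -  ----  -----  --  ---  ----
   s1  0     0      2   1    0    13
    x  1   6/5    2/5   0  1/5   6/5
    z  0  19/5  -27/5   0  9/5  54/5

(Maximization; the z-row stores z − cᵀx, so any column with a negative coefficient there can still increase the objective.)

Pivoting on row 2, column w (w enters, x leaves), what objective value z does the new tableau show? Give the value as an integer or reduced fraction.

27

Minimum ratio for w: (6/5)/(2/5) = 3.
z changes by −(z-row coeff of w)·ratio = −(-27/5)·3 = 81/5.
New z = 54/5 + (81/5) = 27.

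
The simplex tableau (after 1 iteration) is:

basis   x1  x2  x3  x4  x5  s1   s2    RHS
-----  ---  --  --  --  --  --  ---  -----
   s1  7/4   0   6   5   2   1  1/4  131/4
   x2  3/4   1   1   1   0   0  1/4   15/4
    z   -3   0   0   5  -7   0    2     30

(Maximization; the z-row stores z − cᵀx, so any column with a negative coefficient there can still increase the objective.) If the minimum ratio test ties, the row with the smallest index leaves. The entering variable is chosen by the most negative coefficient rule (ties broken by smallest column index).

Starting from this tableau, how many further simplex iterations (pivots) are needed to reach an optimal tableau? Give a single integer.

pivot: x5 in, s1 out → z = 1157/8
No improving column remains; optimal.

1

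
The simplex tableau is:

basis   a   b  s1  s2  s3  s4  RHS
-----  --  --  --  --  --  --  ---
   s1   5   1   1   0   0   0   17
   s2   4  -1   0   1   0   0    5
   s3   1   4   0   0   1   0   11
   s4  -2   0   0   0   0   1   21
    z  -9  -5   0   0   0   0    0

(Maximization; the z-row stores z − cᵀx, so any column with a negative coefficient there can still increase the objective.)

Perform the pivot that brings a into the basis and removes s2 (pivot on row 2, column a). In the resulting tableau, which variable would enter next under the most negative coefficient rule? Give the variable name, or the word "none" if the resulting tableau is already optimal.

Pivot element 4. New z-row = old z-row − (-9)·(row 2/4).
Updated z-row coefficients: a: 0, b: -29/4, s1: 0, s2: 9/4, s3: 0, s4: 0.
The most negative is -29/4 in column b, so b would enter next.

b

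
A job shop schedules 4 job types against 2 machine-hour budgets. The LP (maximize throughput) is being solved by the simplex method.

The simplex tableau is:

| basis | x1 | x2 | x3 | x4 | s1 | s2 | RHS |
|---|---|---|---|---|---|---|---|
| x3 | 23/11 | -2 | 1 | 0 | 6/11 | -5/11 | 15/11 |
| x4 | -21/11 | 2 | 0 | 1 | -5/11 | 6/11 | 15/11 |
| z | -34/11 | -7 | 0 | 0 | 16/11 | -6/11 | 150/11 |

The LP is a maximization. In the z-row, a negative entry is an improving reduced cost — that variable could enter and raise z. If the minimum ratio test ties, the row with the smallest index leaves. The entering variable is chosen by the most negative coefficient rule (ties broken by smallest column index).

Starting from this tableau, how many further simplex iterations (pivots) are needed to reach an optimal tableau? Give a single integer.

pivot: x2 in, x4 out → z = 405/22
pivot: x1 in, x3 out → z = 165
No improving column remains; optimal.

2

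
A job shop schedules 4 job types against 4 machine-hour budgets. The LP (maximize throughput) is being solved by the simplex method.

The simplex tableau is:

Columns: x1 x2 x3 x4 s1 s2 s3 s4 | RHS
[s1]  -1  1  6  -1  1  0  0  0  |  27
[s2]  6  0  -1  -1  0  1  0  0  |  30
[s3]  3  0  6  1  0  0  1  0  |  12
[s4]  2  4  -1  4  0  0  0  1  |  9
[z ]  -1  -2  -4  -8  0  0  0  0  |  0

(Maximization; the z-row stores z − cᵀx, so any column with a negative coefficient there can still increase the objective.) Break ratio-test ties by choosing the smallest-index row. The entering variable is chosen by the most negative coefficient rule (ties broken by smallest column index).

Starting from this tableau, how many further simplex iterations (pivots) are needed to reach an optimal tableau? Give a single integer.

2

pivot: x4 in, s4 out → z = 18
pivot: x3 in, s3 out → z = 684/25
No improving column remains; optimal.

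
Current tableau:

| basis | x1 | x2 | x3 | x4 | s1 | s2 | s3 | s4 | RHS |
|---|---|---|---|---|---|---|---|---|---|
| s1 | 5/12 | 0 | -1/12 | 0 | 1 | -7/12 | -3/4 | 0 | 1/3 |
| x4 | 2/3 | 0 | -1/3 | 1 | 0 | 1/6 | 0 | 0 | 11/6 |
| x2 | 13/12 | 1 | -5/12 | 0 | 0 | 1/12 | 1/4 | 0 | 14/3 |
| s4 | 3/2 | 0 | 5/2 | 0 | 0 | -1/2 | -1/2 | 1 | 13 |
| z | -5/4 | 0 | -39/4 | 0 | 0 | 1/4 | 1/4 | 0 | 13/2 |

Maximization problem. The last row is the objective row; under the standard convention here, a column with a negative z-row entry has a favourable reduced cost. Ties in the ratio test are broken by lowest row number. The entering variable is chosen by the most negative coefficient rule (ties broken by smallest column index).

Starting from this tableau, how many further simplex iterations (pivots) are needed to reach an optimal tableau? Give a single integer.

pivot: x3 in, s4 out → z = 286/5
pivot: s2 in, x4 out → z = 707/6
pivot: s3 in, x2 out → z = 234
No improving column remains; optimal.

3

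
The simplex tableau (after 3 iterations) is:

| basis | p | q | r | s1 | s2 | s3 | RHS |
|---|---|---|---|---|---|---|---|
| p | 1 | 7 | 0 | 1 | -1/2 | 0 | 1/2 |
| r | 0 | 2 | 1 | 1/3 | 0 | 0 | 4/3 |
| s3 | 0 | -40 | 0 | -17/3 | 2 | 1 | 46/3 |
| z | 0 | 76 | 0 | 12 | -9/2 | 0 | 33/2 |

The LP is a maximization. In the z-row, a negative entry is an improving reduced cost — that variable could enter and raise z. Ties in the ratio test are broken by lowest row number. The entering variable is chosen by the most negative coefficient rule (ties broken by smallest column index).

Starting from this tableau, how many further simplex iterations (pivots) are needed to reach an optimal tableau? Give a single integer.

2

pivot: s2 in, s3 out → z = 51
pivot: q in, r out → z = 181/3
No improving column remains; optimal.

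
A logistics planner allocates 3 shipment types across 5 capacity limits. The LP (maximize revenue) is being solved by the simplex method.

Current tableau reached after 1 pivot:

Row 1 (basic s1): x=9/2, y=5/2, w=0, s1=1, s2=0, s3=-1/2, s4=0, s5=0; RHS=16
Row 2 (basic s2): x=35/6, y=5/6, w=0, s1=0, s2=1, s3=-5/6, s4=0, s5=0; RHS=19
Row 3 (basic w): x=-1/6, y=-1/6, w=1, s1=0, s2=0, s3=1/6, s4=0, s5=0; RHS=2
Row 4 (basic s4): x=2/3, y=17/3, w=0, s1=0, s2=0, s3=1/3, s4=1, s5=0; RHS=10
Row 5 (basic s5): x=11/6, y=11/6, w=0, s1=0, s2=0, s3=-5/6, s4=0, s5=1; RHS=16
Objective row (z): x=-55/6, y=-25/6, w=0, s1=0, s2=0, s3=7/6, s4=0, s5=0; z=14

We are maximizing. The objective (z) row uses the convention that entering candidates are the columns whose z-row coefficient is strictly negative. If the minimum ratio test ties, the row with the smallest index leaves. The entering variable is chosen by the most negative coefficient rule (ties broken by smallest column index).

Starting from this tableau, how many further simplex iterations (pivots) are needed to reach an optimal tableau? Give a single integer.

pivot: x in, s2 out → z = 307/7
pivot: y in, s1 out → z = 597/13
No improving column remains; optimal.

2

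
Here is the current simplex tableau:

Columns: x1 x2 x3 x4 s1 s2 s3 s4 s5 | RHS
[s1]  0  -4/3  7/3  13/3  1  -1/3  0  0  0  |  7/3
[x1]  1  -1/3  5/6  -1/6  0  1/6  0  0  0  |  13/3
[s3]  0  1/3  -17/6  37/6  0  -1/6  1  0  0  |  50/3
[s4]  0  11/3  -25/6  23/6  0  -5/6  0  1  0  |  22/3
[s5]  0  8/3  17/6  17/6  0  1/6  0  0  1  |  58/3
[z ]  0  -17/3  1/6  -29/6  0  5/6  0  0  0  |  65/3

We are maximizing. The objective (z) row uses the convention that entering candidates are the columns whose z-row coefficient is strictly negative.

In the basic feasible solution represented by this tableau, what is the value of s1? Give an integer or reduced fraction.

s1 is basic (row 1); its value is the RHS of that row: 7/3.

7/3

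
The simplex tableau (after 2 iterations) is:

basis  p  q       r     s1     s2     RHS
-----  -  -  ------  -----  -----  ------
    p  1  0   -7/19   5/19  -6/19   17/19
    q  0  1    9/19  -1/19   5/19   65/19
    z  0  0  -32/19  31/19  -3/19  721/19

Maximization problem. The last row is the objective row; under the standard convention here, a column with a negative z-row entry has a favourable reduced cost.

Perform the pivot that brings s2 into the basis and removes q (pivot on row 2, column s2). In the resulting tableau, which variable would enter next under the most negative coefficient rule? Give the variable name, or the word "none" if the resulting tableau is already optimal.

Pivot element 5/19. New z-row = old z-row − (-3/19)·(row 2/(5/19)).
Updated z-row coefficients: p: 0, q: 3/5, r: -7/5, s1: 8/5, s2: 0.
The most negative is -7/5 in column r, so r would enter next.

r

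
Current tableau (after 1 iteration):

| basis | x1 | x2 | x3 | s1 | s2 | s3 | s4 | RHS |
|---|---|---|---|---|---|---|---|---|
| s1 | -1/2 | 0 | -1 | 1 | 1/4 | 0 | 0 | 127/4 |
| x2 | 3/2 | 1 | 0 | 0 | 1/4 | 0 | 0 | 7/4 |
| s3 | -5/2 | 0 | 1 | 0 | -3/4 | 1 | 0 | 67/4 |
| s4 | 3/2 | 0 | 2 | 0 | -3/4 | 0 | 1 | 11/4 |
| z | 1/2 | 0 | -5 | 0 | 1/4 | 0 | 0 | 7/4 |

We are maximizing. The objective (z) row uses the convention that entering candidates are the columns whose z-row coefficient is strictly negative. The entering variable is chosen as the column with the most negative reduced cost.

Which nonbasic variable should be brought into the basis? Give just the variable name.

x3

Objective-row coefficients: x1: 1/2, x2: 0, x3: -5, s1: 0, s2: 1/4, s3: 0, s4: 0.
The most negative is -5 in column x3, so x3 enters.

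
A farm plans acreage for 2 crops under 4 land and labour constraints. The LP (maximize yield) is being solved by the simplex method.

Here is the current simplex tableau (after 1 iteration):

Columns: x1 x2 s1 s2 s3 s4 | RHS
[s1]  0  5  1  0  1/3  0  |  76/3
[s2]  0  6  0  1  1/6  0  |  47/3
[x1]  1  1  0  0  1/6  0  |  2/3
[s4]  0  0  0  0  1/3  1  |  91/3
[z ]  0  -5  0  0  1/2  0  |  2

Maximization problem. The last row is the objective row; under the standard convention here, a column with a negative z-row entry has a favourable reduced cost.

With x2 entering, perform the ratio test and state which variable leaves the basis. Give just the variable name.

Ratios: row 1 (s1): (76/3)/5 = 76/15; row 2 (s2): (47/3)/6 = 47/18; row 3 (x1): (2/3)/1 = 2/3; row 4 (s4): entry 0 ≤ 0, skip.
Minimum ratio 2/3 is in the x1 row, so x1 leaves.

x1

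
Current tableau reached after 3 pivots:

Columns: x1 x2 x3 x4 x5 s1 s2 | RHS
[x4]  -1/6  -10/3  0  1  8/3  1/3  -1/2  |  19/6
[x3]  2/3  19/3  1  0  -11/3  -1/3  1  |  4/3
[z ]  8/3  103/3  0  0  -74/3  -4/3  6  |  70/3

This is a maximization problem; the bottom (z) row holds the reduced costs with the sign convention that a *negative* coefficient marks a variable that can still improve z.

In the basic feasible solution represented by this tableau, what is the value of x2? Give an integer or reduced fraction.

0

x2 is nonbasic (not in the basis column), so its value in the current BFS is 0.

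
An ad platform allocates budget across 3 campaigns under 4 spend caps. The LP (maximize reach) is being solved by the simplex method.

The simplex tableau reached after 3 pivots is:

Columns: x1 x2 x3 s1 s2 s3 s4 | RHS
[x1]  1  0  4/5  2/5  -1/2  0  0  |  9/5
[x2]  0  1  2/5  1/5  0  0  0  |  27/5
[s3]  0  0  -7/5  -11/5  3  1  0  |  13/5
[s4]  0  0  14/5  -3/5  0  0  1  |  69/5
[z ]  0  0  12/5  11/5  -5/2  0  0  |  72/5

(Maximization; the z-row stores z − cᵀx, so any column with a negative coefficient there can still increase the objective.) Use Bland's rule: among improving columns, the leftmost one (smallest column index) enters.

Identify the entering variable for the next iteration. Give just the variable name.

s2

Objective-row coefficients: x1: 0, x2: 0, x3: 12/5, s1: 11/5, s2: -5/2, s3: 0, s4: 0.
Improving columns: s2. Bland's rule picks the smallest column index → s2.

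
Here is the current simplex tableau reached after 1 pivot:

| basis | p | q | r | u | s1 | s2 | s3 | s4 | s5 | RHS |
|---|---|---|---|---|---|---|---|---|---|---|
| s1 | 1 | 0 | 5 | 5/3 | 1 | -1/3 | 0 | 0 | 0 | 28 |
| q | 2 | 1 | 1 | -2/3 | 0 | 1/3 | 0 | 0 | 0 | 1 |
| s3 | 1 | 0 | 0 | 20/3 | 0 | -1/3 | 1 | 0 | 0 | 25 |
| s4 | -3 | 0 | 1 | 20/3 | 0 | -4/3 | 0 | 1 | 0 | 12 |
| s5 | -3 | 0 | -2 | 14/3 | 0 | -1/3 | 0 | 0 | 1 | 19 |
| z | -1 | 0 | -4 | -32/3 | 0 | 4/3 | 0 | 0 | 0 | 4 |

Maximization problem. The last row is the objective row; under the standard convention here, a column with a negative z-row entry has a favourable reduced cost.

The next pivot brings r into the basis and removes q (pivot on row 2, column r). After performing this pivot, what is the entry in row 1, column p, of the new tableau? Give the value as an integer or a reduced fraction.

-9

Pivot element is row 2, column r: 1.
Normalize row 2: new (row 2, p) = 2/1 = 2.
row 1 ← row 1 − 5·(new row 2): 1 − 5·2 = -9.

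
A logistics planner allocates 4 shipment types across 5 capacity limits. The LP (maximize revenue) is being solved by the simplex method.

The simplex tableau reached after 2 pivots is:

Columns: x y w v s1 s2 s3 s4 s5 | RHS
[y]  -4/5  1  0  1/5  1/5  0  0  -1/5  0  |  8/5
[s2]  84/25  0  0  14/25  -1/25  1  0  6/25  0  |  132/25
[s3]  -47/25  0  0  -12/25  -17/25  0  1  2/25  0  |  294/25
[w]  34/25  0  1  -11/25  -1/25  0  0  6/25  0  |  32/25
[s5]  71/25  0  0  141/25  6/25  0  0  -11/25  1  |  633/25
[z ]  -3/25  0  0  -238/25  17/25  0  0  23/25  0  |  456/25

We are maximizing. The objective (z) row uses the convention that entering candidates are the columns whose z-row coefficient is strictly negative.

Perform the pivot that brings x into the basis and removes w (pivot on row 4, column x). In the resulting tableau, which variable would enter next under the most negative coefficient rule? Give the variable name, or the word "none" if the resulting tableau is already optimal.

v

Pivot element 34/25. New z-row = old z-row − (-3/25)·(row 4/(34/25)).
Updated z-row coefficients: x: 0, y: 0, w: 3/34, v: -325/34, s1: 23/34, s2: 0, s3: 0, s4: 16/17, s5: 0.
The most negative is -325/34 in column v, so v would enter next.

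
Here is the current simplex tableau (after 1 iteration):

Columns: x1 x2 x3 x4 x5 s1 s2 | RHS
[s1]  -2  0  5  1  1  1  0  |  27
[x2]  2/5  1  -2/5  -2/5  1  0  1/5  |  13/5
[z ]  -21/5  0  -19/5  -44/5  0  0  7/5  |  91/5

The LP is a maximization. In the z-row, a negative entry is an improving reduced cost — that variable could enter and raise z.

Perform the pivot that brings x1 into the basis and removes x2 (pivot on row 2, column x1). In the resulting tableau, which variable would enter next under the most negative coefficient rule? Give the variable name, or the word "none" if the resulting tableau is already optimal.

Pivot element 2/5. New z-row = old z-row − (-21/5)·(row 2/(2/5)).
Updated z-row coefficients: x1: 0, x2: 21/2, x3: -8, x4: -13, x5: 21/2, s1: 0, s2: 7/2.
The most negative is -13 in column x4, so x4 would enter next.

x4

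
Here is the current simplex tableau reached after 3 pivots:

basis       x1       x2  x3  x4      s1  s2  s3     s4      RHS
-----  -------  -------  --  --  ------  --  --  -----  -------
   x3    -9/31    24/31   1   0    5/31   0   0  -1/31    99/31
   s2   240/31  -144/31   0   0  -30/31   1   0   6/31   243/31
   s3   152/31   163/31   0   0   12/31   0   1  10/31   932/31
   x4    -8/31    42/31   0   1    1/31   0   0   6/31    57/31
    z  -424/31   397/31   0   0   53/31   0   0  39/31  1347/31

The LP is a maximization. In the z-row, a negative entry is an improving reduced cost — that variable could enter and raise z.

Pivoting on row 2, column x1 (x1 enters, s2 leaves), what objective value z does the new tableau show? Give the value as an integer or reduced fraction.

573/10

Minimum ratio for x1: (243/31)/(240/31) = 81/80.
z changes by −(z-row coeff of x1)·ratio = −(-424/31)·(81/80) = 4293/310.
New z = 1347/31 + (4293/310) = 573/10.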